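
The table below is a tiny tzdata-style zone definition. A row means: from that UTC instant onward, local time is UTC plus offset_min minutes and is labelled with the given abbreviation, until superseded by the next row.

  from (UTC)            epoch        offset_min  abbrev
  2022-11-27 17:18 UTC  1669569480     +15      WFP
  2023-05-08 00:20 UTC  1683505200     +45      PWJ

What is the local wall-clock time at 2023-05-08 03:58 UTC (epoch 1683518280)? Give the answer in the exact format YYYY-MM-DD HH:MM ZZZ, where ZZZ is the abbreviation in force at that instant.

Query: 2023-05-08 03:58 UTC
Rule 2/2 (PWJ, +00:45): 2023-05-08 00:20 UTC ≤ query < +∞
3·60 + 58 + 45 = 283 min
283 = 0·1440 + 283; 283 = 4·60 + 43 → 04:43, same day
→ 2023-05-08 04:43 PWJ

2023-05-08 04:43 PWJ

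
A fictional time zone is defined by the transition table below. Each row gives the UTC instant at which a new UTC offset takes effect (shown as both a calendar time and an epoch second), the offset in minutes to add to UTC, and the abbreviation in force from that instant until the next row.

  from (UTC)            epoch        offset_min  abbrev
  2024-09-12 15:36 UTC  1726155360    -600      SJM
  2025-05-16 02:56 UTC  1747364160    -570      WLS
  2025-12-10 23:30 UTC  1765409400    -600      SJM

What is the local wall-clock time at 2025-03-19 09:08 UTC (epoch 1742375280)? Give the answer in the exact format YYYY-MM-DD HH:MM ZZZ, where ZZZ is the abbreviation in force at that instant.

Query: 2025-03-19 09:08 UTC
Rule 1/3 (SJM, -10:00): 2024-09-12 15:36 UTC ≤ query < 2025-05-16 02:56 UTC
9·60 + 8 - 600 = -52 min
-52 = -1·1440 + 1388; 1388 = 23·60 + 8 → 23:08, 2025-03-19 - 1 day = 2025-03-18
→ 2025-03-18 23:08 SJM

2025-03-18 23:08 SJM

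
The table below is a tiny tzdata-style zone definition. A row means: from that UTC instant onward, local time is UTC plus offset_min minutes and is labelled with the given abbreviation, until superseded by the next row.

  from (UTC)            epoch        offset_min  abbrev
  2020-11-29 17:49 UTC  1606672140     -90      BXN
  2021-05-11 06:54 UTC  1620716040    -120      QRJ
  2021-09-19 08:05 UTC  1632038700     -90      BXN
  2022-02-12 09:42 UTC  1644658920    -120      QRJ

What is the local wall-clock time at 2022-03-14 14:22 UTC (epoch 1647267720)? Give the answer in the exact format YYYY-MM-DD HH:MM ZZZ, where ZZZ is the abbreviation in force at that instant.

Query: 2022-03-14 14:22 UTC
Rule 4/4 (QRJ, -02:00): 2022-02-12 09:42 UTC ≤ query < +∞
14·60 + 22 - 120 = 742 min
742 = 0·1440 + 742; 742 = 12·60 + 22 → 12:22, same day
→ 2022-03-14 12:22 QRJ

2022-03-14 12:22 QRJ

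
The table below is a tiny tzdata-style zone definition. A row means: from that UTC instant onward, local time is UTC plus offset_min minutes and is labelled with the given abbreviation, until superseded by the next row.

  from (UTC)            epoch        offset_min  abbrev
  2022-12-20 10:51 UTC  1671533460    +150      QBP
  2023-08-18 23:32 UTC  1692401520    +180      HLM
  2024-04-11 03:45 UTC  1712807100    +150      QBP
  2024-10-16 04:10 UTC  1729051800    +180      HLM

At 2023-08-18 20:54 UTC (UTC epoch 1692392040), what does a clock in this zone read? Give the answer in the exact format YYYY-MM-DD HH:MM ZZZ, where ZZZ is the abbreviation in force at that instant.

Query: 2023-08-18 20:54 UTC
Rule 1/4 (QBP, +02:30): 2022-12-20 10:51 UTC ≤ query < 2023-08-18 23:32 UTC
20·60 + 54 + 150 = 1404 min
1404 = 0·1440 + 1404; 1404 = 23·60 + 24 → 23:24, same day
→ 2023-08-18 23:24 QBP

2023-08-18 23:24 QBP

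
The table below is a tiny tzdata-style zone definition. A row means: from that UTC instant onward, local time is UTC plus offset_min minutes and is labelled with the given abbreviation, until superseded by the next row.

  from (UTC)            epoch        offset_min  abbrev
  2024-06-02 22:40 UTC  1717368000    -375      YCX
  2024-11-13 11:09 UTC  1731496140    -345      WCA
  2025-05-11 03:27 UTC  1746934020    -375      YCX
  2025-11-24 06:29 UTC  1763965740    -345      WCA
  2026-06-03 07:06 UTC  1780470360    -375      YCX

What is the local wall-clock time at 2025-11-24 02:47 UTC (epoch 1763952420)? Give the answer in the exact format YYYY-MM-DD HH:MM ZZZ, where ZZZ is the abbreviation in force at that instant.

Query: 2025-11-24 02:47 UTC
Rule 3/5 (YCX, -06:15): 2025-05-11 03:27 UTC ≤ query < 2025-11-24 06:29 UTC
2·60 + 47 - 375 = -208 min
-208 = -1·1440 + 1232; 1232 = 20·60 + 32 → 20:32, 2025-11-24 - 1 day = 2025-11-23
→ 2025-11-23 20:32 YCX

2025-11-23 20:32 YCX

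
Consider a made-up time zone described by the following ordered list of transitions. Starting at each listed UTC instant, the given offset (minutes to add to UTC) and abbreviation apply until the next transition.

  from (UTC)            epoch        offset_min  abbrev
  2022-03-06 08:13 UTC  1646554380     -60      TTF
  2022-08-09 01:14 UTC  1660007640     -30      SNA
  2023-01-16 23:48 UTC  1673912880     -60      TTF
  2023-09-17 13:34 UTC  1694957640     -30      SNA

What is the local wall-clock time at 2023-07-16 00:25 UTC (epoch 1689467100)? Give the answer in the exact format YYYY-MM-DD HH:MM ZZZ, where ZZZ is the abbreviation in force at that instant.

Query: 2023-07-16 00:25 UTC
Rule 3/4 (TTF, -01:00): 2023-01-16 23:48 UTC ≤ query < 2023-09-17 13:34 UTC
0·60 + 25 - 60 = -35 min
-35 = -1·1440 + 1405; 1405 = 23·60 + 25 → 23:25, 2023-07-16 - 1 day = 2023-07-15
→ 2023-07-15 23:25 TTF

2023-07-15 23:25 TTF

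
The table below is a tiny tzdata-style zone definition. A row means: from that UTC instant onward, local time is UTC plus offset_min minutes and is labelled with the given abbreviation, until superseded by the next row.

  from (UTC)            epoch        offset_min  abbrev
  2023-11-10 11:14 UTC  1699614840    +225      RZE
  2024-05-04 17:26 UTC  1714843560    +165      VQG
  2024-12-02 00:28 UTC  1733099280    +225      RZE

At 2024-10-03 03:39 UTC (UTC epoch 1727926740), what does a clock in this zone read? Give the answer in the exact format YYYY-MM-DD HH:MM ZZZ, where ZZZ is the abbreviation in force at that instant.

2024-10-03 06:24 VQG

Query: 2024-10-03 03:39 UTC
Rule 2/3 (VQG, +02:45): 2024-05-04 17:26 UTC ≤ query < 2024-12-02 00:28 UTC
3·60 + 39 + 165 = 384 min
384 = 0·1440 + 384; 384 = 6·60 + 24 → 06:24, same day
→ 2024-10-03 06:24 VQG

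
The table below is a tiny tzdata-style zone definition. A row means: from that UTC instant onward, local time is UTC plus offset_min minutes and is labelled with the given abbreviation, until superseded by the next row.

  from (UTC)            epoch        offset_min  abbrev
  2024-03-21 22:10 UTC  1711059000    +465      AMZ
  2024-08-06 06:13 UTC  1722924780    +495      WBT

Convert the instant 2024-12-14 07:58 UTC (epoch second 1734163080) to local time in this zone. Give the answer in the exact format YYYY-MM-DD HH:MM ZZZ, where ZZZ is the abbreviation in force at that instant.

2024-12-14 16:13 WBT

Query: 2024-12-14 07:58 UTC
Rule 2/2 (WBT, +08:15): 2024-08-06 06:13 UTC ≤ query < +∞
7·60 + 58 + 495 = 973 min
973 = 0·1440 + 973; 973 = 16·60 + 13 → 16:13, same day
→ 2024-12-14 16:13 WBT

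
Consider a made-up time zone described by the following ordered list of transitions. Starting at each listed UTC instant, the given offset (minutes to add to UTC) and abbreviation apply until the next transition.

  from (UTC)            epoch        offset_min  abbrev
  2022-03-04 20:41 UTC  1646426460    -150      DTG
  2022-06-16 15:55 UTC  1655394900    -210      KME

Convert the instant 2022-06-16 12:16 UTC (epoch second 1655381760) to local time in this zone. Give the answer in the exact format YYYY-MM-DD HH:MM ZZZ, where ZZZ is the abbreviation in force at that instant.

2022-06-16 09:46 DTG

Query: 2022-06-16 12:16 UTC
Rule 1/2 (DTG, -02:30): 2022-03-04 20:41 UTC ≤ query < 2022-06-16 15:55 UTC
12·60 + 16 - 150 = 586 min
586 = 0·1440 + 586; 586 = 9·60 + 46 → 09:46, same day
→ 2022-06-16 09:46 DTG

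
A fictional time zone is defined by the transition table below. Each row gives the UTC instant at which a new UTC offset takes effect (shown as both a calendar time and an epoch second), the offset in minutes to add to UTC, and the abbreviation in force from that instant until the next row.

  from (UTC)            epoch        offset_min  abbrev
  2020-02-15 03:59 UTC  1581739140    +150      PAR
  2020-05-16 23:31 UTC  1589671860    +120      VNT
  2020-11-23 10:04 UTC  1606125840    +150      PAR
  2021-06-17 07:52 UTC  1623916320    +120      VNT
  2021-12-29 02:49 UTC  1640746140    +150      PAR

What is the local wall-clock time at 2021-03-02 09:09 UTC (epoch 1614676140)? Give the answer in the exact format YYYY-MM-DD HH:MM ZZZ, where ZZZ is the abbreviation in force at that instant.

2021-03-02 11:39 PAR

Query: 2021-03-02 09:09 UTC
Rule 3/5 (PAR, +02:30): 2020-11-23 10:04 UTC ≤ query < 2021-06-17 07:52 UTC
9·60 + 9 + 150 = 699 min
699 = 0·1440 + 699; 699 = 11·60 + 39 → 11:39, same day
→ 2021-03-02 11:39 PAR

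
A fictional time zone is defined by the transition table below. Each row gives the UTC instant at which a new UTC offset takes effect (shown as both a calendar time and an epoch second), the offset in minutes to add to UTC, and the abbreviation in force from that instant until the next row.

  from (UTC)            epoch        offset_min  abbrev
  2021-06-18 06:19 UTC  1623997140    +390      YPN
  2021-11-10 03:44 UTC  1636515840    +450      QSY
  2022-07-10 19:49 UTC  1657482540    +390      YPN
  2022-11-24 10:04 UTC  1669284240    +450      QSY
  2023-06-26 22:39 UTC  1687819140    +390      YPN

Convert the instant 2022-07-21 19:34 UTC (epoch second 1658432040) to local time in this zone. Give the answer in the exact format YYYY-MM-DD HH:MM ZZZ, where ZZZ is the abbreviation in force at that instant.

Query: 2022-07-21 19:34 UTC
Rule 3/5 (YPN, +06:30): 2022-07-10 19:49 UTC ≤ query < 2022-11-24 10:04 UTC
19·60 + 34 + 390 = 1564 min
1564 = 1·1440 + 124; 124 = 2·60 + 4 → 02:04, 2022-07-21 + 1 day = 2022-07-22
→ 2022-07-22 02:04 YPN

2022-07-22 02:04 YPN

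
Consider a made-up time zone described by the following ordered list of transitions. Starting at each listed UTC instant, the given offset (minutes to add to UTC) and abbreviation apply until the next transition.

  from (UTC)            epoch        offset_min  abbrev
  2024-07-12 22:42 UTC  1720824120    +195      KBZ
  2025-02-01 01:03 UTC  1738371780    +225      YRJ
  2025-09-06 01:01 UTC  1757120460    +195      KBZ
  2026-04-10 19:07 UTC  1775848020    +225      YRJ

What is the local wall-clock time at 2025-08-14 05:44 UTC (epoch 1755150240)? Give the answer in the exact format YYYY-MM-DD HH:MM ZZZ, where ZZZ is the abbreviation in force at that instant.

2025-08-14 09:29 YRJ

Query: 2025-08-14 05:44 UTC
Rule 2/4 (YRJ, +03:45): 2025-02-01 01:03 UTC ≤ query < 2025-09-06 01:01 UTC
5·60 + 44 + 225 = 569 min
569 = 0·1440 + 569; 569 = 9·60 + 29 → 09:29, same day
→ 2025-08-14 09:29 YRJ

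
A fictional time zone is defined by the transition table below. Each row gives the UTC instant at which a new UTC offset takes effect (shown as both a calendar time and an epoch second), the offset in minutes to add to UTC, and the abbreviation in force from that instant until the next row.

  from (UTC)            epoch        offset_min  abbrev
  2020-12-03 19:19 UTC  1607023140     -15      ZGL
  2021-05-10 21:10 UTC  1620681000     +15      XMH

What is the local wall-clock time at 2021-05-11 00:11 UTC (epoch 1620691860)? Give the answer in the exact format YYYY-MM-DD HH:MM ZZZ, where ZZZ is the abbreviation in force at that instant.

2021-05-11 00:26 XMH

Query: 2021-05-11 00:11 UTC
Rule 2/2 (XMH, +00:15): 2021-05-10 21:10 UTC ≤ query < +∞
0·60 + 11 + 15 = 26 min
26 = 0·1440 + 26; 26 = 0·60 + 26 → 00:26, same day
→ 2021-05-11 00:26 XMH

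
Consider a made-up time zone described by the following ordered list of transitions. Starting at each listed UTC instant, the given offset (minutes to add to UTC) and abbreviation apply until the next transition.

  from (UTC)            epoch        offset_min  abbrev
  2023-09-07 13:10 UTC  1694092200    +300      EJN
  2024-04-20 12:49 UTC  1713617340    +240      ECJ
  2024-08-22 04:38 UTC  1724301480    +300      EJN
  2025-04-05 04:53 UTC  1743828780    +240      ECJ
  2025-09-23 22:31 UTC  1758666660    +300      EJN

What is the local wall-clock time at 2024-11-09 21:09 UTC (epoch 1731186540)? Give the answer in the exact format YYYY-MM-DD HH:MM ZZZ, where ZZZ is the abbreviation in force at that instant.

2024-11-10 02:09 EJN

Query: 2024-11-09 21:09 UTC
Rule 3/5 (EJN, +05:00): 2024-08-22 04:38 UTC ≤ query < 2025-04-05 04:53 UTC
21·60 + 9 + 300 = 1569 min
1569 = 1·1440 + 129; 129 = 2·60 + 9 → 02:09, 2024-11-09 + 1 day = 2024-11-10
→ 2024-11-10 02:09 EJN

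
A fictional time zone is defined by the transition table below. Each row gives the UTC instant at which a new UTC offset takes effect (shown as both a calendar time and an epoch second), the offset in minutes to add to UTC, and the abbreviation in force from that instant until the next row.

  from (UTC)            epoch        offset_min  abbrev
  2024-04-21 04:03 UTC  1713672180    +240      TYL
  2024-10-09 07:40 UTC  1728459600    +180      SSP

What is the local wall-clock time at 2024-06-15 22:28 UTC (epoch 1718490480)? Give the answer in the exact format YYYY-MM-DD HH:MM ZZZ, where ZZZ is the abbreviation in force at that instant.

Query: 2024-06-15 22:28 UTC
Rule 1/2 (TYL, +04:00): 2024-04-21 04:03 UTC ≤ query < 2024-10-09 07:40 UTC
22·60 + 28 + 240 = 1588 min
1588 = 1·1440 + 148; 148 = 2·60 + 28 → 02:28, 2024-06-15 + 1 day = 2024-06-16
→ 2024-06-16 02:28 TYL

2024-06-16 02:28 TYL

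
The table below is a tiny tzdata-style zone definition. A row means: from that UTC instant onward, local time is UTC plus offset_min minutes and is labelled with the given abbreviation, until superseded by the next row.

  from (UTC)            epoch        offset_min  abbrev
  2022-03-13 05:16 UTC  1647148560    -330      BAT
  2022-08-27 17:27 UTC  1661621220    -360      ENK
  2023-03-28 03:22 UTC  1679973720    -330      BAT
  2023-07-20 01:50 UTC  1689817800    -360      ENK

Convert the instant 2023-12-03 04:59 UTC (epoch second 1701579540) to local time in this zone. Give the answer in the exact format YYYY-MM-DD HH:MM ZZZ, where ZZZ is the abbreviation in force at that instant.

Query: 2023-12-03 04:59 UTC
Rule 4/4 (ENK, -06:00): 2023-07-20 01:50 UTC ≤ query < +∞
4·60 + 59 - 360 = -61 min
-61 = -1·1440 + 1379; 1379 = 22·60 + 59 → 22:59, 2023-12-03 - 1 day = 2023-12-02
→ 2023-12-02 22:59 ENK

2023-12-02 22:59 ENK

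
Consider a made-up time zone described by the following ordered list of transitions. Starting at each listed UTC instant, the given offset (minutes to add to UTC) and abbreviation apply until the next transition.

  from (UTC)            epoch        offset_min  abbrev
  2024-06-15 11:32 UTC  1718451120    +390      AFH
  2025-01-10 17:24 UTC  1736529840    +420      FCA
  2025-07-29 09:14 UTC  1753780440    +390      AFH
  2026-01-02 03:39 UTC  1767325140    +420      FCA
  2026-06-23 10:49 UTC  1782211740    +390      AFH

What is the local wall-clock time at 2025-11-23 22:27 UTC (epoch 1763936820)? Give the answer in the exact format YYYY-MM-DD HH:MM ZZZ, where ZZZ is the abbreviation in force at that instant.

Query: 2025-11-23 22:27 UTC
Rule 3/5 (AFH, +06:30): 2025-07-29 09:14 UTC ≤ query < 2026-01-02 03:39 UTC
22·60 + 27 + 390 = 1737 min
1737 = 1·1440 + 297; 297 = 4·60 + 57 → 04:57, 2025-11-23 + 1 day = 2025-11-24
→ 2025-11-24 04:57 AFH

2025-11-24 04:57 AFH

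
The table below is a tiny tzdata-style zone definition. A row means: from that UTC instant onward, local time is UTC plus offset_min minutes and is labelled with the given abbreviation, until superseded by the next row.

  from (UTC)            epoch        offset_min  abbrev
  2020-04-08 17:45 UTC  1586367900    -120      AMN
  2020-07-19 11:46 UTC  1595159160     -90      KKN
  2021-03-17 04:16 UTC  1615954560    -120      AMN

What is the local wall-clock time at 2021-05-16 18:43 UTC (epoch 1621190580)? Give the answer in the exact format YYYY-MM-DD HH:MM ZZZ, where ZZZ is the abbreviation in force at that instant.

2021-05-16 16:43 AMN

Query: 2021-05-16 18:43 UTC
Rule 3/3 (AMN, -02:00): 2021-03-17 04:16 UTC ≤ query < +∞
18·60 + 43 - 120 = 1003 min
1003 = 0·1440 + 1003; 1003 = 16·60 + 43 → 16:43, same day
→ 2021-05-16 16:43 AMN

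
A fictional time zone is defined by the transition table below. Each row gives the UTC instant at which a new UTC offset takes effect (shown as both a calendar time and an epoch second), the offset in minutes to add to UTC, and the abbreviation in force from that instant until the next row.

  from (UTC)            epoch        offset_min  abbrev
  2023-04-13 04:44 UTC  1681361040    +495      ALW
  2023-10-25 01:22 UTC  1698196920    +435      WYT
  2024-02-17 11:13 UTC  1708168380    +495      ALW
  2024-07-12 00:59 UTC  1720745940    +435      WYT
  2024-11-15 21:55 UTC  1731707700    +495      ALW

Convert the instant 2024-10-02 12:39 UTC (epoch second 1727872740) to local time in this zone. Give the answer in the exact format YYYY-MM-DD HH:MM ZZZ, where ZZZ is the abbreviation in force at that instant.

2024-10-02 19:54 WYT

Query: 2024-10-02 12:39 UTC
Rule 4/5 (WYT, +07:15): 2024-07-12 00:59 UTC ≤ query < 2024-11-15 21:55 UTC
12·60 + 39 + 435 = 1194 min
1194 = 0·1440 + 1194; 1194 = 19·60 + 54 → 19:54, same day
→ 2024-10-02 19:54 WYT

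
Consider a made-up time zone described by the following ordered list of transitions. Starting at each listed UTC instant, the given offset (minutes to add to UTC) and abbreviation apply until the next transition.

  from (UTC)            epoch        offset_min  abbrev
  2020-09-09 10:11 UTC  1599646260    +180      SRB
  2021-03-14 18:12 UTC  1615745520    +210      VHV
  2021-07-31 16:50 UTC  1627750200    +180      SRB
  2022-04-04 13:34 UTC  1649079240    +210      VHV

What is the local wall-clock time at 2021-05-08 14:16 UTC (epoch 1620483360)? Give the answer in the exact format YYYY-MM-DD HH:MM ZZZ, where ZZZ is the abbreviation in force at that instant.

2021-05-08 17:46 VHV

Query: 2021-05-08 14:16 UTC
Rule 2/4 (VHV, +03:30): 2021-03-14 18:12 UTC ≤ query < 2021-07-31 16:50 UTC
14·60 + 16 + 210 = 1066 min
1066 = 0·1440 + 1066; 1066 = 17·60 + 46 → 17:46, same day
→ 2021-05-08 17:46 VHV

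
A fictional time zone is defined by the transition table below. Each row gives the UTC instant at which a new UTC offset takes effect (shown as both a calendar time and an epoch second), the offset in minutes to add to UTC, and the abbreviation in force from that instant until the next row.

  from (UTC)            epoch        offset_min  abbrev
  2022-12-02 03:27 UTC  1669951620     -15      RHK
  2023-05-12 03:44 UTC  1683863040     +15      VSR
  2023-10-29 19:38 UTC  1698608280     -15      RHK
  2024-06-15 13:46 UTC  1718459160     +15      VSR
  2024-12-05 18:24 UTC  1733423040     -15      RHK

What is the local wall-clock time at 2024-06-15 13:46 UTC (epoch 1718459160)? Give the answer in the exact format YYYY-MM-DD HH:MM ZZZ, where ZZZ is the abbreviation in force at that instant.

2024-06-15 14:01 VSR

Query: 2024-06-15 13:46 UTC
Rule 4/5 (VSR, +00:15): 2024-06-15 13:46 UTC ≤ query < 2024-12-05 18:24 UTC
13·60 + 46 + 15 = 841 min
841 = 0·1440 + 841; 841 = 14·60 + 1 → 14:01, same day
→ 2024-06-15 14:01 VSR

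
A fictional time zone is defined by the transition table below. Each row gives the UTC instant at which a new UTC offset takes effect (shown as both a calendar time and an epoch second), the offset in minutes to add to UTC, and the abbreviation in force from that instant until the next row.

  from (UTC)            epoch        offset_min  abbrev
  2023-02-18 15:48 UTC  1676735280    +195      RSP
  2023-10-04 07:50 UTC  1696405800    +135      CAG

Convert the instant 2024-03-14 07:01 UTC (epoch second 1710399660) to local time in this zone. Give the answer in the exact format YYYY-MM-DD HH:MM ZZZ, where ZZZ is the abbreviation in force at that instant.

Query: 2024-03-14 07:01 UTC
Rule 2/2 (CAG, +02:15): 2023-10-04 07:50 UTC ≤ query < +∞
7·60 + 1 + 135 = 556 min
556 = 0·1440 + 556; 556 = 9·60 + 16 → 09:16, same day
→ 2024-03-14 09:16 CAG

2024-03-14 09:16 CAG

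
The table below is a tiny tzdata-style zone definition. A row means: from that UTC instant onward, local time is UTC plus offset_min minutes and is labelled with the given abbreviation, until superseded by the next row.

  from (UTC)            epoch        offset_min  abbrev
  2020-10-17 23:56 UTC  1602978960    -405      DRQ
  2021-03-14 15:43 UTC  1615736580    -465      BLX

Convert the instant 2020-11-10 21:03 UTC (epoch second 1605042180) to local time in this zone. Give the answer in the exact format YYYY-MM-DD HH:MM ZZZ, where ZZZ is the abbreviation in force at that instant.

2020-11-10 14:18 DRQ

Query: 2020-11-10 21:03 UTC
Rule 1/2 (DRQ, -06:45): 2020-10-17 23:56 UTC ≤ query < 2021-03-14 15:43 UTC
21·60 + 3 - 405 = 858 min
858 = 0·1440 + 858; 858 = 14·60 + 18 → 14:18, same day
→ 2020-11-10 14:18 DRQ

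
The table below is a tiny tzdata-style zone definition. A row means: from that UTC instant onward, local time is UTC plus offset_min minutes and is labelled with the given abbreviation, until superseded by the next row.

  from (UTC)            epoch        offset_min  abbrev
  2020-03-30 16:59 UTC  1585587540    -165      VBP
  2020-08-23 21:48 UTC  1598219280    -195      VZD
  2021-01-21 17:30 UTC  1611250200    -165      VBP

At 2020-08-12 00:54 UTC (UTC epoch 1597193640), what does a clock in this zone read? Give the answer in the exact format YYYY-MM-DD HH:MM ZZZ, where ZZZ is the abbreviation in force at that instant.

Query: 2020-08-12 00:54 UTC
Rule 1/3 (VBP, -02:45): 2020-03-30 16:59 UTC ≤ query < 2020-08-23 21:48 UTC
0·60 + 54 - 165 = -111 min
-111 = -1·1440 + 1329; 1329 = 22·60 + 9 → 22:09, 2020-08-12 - 1 day = 2020-08-11
→ 2020-08-11 22:09 VBP

2020-08-11 22:09 VBP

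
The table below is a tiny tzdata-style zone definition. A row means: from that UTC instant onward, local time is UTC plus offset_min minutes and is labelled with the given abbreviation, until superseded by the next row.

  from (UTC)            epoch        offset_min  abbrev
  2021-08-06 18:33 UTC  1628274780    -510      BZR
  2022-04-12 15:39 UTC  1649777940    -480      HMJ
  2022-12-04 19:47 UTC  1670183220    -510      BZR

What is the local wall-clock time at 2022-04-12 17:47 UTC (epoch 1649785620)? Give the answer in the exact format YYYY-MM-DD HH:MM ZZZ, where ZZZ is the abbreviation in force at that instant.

Query: 2022-04-12 17:47 UTC
Rule 2/3 (HMJ, -08:00): 2022-04-12 15:39 UTC ≤ query < 2022-12-04 19:47 UTC
17·60 + 47 - 480 = 587 min
587 = 0·1440 + 587; 587 = 9·60 + 47 → 09:47, same day
→ 2022-04-12 09:47 HMJ

2022-04-12 09:47 HMJ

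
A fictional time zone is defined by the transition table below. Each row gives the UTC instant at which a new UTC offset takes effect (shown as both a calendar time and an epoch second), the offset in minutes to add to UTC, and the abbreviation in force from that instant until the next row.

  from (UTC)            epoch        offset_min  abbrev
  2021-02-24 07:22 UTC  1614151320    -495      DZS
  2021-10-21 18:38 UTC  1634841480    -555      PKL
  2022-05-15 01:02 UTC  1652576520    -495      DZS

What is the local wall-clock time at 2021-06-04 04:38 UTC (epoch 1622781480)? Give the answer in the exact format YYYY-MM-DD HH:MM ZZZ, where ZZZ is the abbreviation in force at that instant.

Query: 2021-06-04 04:38 UTC
Rule 1/3 (DZS, -08:15): 2021-02-24 07:22 UTC ≤ query < 2021-10-21 18:38 UTC
4·60 + 38 - 495 = -217 min
-217 = -1·1440 + 1223; 1223 = 20·60 + 23 → 20:23, 2021-06-04 - 1 day = 2021-06-03
→ 2021-06-03 20:23 DZS

2021-06-03 20:23 DZS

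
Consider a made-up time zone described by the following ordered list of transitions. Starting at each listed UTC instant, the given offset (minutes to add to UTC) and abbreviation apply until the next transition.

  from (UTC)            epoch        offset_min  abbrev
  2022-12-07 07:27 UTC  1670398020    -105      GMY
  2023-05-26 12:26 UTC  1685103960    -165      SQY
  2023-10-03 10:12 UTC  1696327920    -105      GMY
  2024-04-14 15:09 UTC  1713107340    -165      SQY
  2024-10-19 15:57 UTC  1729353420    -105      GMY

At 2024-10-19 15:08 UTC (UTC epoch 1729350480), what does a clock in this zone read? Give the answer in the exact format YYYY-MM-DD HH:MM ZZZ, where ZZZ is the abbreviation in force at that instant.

2024-10-19 12:23 SQY

Query: 2024-10-19 15:08 UTC
Rule 4/5 (SQY, -02:45): 2024-04-14 15:09 UTC ≤ query < 2024-10-19 15:57 UTC
15·60 + 8 - 165 = 743 min
743 = 0·1440 + 743; 743 = 12·60 + 23 → 12:23, same day
→ 2024-10-19 12:23 SQY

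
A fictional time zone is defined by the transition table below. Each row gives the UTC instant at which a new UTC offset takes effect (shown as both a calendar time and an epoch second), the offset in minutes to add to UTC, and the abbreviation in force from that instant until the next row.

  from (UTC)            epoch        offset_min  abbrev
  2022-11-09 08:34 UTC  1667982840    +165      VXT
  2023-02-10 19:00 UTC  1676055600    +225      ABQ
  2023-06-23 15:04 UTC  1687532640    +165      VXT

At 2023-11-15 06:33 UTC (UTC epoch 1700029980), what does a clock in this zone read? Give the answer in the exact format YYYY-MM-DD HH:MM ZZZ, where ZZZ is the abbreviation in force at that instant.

2023-11-15 09:18 VXT

Query: 2023-11-15 06:33 UTC
Rule 3/3 (VXT, +02:45): 2023-06-23 15:04 UTC ≤ query < +∞
6·60 + 33 + 165 = 558 min
558 = 0·1440 + 558; 558 = 9·60 + 18 → 09:18, same day
→ 2023-11-15 09:18 VXT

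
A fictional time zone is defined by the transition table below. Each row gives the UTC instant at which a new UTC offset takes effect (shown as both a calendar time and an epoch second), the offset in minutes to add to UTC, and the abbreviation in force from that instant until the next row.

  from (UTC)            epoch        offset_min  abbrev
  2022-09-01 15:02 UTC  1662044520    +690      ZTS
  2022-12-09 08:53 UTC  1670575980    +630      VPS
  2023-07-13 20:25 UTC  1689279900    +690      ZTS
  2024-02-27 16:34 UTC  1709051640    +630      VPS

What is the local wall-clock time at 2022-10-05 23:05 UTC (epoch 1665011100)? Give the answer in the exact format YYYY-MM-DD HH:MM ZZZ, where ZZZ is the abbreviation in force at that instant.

2022-10-06 10:35 ZTS

Query: 2022-10-05 23:05 UTC
Rule 1/4 (ZTS, +11:30): 2022-09-01 15:02 UTC ≤ query < 2022-12-09 08:53 UTC
23·60 + 5 + 690 = 2075 min
2075 = 1·1440 + 635; 635 = 10·60 + 35 → 10:35, 2022-10-05 + 1 day = 2022-10-06
→ 2022-10-06 10:35 ZTS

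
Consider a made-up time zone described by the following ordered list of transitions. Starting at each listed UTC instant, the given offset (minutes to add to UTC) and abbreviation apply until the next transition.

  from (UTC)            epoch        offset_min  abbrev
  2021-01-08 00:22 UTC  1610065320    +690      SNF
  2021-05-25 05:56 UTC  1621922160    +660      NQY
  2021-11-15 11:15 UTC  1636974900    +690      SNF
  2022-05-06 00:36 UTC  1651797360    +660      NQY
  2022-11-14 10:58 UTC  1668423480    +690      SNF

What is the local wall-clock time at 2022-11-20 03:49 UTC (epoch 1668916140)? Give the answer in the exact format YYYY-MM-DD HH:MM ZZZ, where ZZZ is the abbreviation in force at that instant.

Query: 2022-11-20 03:49 UTC
Rule 5/5 (SNF, +11:30): 2022-11-14 10:58 UTC ≤ query < +∞
3·60 + 49 + 690 = 919 min
919 = 0·1440 + 919; 919 = 15·60 + 19 → 15:19, same day
→ 2022-11-20 15:19 SNF

2022-11-20 15:19 SNF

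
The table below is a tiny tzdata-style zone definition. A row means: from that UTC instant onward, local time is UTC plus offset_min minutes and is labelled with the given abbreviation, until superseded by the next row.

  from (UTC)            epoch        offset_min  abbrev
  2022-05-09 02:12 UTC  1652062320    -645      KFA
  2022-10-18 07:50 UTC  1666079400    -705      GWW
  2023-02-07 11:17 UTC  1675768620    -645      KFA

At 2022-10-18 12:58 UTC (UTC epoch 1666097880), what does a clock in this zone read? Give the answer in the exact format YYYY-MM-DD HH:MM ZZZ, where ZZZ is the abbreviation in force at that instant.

Query: 2022-10-18 12:58 UTC
Rule 2/3 (GWW, -11:45): 2022-10-18 07:50 UTC ≤ query < 2023-02-07 11:17 UTC
12·60 + 58 - 705 = 73 min
73 = 0·1440 + 73; 73 = 1·60 + 13 → 01:13, same day
→ 2022-10-18 01:13 GWW

2022-10-18 01:13 GWW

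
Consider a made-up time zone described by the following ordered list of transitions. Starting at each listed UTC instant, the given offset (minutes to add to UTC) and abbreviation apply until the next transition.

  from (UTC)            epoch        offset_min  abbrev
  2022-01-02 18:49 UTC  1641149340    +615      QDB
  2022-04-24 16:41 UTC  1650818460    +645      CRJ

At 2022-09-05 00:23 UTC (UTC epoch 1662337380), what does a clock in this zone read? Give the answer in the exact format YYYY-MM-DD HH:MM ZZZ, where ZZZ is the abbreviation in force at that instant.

Query: 2022-09-05 00:23 UTC
Rule 2/2 (CRJ, +10:45): 2022-04-24 16:41 UTC ≤ query < +∞
0·60 + 23 + 645 = 668 min
668 = 0·1440 + 668; 668 = 11·60 + 8 → 11:08, same day
→ 2022-09-05 11:08 CRJ

2022-09-05 11:08 CRJ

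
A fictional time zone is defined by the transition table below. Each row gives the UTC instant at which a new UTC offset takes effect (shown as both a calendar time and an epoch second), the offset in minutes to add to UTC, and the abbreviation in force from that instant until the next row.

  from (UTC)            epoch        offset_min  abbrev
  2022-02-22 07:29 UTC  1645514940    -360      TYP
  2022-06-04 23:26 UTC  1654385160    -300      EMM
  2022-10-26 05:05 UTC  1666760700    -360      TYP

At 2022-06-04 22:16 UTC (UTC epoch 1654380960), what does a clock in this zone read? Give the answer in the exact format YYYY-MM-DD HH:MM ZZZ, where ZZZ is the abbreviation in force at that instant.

2022-06-04 16:16 TYP

Query: 2022-06-04 22:16 UTC
Rule 1/3 (TYP, -06:00): 2022-02-22 07:29 UTC ≤ query < 2022-06-04 23:26 UTC
22·60 + 16 - 360 = 976 min
976 = 0·1440 + 976; 976 = 16·60 + 16 → 16:16, same day
→ 2022-06-04 16:16 TYP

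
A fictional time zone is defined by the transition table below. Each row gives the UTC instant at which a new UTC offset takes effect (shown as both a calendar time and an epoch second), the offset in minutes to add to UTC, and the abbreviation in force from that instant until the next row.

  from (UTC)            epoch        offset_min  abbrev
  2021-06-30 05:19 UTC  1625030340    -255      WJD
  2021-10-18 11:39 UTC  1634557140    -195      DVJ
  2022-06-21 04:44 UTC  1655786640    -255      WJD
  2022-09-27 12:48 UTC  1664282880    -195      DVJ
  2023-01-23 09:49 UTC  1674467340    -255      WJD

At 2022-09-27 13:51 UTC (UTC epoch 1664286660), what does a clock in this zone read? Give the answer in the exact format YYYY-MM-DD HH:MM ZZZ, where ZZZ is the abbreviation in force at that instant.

Query: 2022-09-27 13:51 UTC
Rule 4/5 (DVJ, -03:15): 2022-09-27 12:48 UTC ≤ query < 2023-01-23 09:49 UTC
13·60 + 51 - 195 = 636 min
636 = 0·1440 + 636; 636 = 10·60 + 36 → 10:36, same day
→ 2022-09-27 10:36 DVJ

2022-09-27 10:36 DVJ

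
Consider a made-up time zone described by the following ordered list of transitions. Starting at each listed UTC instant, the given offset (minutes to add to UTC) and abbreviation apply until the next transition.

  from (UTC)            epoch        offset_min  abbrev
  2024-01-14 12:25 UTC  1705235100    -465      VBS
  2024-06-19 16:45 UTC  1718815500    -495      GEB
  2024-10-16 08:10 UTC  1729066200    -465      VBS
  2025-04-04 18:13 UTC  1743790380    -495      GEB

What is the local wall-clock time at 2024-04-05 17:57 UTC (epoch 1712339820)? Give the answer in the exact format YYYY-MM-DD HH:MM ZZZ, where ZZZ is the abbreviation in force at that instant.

Query: 2024-04-05 17:57 UTC
Rule 1/4 (VBS, -07:45): 2024-01-14 12:25 UTC ≤ query < 2024-06-19 16:45 UTC
17·60 + 57 - 465 = 612 min
612 = 0·1440 + 612; 612 = 10·60 + 12 → 10:12, same day
→ 2024-04-05 10:12 VBS

2024-04-05 10:12 VBS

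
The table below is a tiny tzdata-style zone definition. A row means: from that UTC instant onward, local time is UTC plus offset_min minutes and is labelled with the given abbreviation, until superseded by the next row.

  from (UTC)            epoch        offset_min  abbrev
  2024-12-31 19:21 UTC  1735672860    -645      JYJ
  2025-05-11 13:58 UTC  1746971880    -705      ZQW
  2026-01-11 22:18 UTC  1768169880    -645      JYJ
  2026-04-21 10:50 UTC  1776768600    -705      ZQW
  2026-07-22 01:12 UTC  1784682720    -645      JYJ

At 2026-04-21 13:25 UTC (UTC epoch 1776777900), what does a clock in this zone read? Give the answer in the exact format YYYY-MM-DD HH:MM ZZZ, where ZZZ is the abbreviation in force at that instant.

2026-04-21 01:40 ZQW

Query: 2026-04-21 13:25 UTC
Rule 4/5 (ZQW, -11:45): 2026-04-21 10:50 UTC ≤ query < 2026-07-22 01:12 UTC
13·60 + 25 - 705 = 100 min
100 = 0·1440 + 100; 100 = 1·60 + 40 → 01:40, same day
→ 2026-04-21 01:40 ZQW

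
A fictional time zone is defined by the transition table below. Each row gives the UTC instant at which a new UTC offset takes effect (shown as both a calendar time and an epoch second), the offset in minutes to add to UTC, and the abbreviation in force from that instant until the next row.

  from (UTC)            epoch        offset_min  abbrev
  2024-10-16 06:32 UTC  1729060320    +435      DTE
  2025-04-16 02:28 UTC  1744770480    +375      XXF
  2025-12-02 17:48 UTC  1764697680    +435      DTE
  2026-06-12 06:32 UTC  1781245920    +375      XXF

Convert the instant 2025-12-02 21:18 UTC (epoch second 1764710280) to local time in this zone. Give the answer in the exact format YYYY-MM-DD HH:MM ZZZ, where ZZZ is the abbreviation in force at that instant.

2025-12-03 04:33 DTE

Query: 2025-12-02 21:18 UTC
Rule 3/4 (DTE, +07:15): 2025-12-02 17:48 UTC ≤ query < 2026-06-12 06:32 UTC
21·60 + 18 + 435 = 1713 min
1713 = 1·1440 + 273; 273 = 4·60 + 33 → 04:33, 2025-12-02 + 1 day = 2025-12-03
→ 2025-12-03 04:33 DTE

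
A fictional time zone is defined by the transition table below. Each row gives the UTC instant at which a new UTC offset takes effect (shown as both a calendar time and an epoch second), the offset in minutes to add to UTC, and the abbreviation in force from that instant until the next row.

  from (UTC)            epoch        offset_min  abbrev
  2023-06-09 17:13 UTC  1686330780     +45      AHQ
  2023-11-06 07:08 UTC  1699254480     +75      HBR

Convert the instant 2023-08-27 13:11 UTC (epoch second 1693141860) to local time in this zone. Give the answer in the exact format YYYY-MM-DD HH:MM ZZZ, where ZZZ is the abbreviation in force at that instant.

Query: 2023-08-27 13:11 UTC
Rule 1/2 (AHQ, +00:45): 2023-06-09 17:13 UTC ≤ query < 2023-11-06 07:08 UTC
13·60 + 11 + 45 = 836 min
836 = 0·1440 + 836; 836 = 13·60 + 56 → 13:56, same day
→ 2023-08-27 13:56 AHQ

2023-08-27 13:56 AHQ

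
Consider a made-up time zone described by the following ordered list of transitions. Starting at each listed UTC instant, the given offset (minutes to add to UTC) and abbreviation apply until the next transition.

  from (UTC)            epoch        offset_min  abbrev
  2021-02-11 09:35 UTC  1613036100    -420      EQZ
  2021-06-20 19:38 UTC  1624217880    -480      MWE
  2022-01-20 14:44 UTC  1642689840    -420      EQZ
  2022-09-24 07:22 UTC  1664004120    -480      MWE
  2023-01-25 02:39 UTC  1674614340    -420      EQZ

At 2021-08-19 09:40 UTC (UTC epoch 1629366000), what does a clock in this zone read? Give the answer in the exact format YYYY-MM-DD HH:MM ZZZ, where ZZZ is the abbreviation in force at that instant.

Query: 2021-08-19 09:40 UTC
Rule 2/5 (MWE, -08:00): 2021-06-20 19:38 UTC ≤ query < 2022-01-20 14:44 UTC
9·60 + 40 - 480 = 100 min
100 = 0·1440 + 100; 100 = 1·60 + 40 → 01:40, same day
→ 2021-08-19 01:40 MWE

2021-08-19 01:40 MWE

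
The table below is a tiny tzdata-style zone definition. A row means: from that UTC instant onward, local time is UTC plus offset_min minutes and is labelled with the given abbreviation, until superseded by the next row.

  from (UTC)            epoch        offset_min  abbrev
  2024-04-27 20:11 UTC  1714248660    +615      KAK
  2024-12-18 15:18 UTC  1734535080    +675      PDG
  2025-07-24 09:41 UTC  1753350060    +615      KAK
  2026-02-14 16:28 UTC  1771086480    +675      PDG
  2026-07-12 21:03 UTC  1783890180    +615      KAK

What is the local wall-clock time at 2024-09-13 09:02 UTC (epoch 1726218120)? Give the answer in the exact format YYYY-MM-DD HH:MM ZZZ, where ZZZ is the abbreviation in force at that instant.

Query: 2024-09-13 09:02 UTC
Rule 1/5 (KAK, +10:15): 2024-04-27 20:11 UTC ≤ query < 2024-12-18 15:18 UTC
9·60 + 2 + 615 = 1157 min
1157 = 0·1440 + 1157; 1157 = 19·60 + 17 → 19:17, same day
→ 2024-09-13 19:17 KAK

2024-09-13 19:17 KAK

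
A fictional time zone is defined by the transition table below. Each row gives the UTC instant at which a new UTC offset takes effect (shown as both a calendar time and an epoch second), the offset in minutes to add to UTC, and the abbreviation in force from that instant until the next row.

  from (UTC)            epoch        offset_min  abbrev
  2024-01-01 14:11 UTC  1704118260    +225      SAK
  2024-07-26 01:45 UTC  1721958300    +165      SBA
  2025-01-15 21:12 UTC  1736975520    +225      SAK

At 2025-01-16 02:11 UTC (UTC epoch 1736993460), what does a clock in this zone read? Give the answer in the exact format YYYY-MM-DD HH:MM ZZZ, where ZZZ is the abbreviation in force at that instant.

Query: 2025-01-16 02:11 UTC
Rule 3/3 (SAK, +03:45): 2025-01-15 21:12 UTC ≤ query < +∞
2·60 + 11 + 225 = 356 min
356 = 0·1440 + 356; 356 = 5·60 + 56 → 05:56, same day
→ 2025-01-16 05:56 SAK

2025-01-16 05:56 SAK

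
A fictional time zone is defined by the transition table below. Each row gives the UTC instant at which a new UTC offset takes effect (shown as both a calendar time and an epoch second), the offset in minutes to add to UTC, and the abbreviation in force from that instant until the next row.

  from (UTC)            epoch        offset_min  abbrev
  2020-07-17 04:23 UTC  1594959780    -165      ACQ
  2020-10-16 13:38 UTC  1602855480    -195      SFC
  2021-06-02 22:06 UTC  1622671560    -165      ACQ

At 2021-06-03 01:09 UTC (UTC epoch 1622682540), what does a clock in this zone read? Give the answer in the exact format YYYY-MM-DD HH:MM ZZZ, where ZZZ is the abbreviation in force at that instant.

Query: 2021-06-03 01:09 UTC
Rule 3/3 (ACQ, -02:45): 2021-06-02 22:06 UTC ≤ query < +∞
1·60 + 9 - 165 = -96 min
-96 = -1·1440 + 1344; 1344 = 22·60 + 24 → 22:24, 2021-06-03 - 1 day = 2021-06-02
→ 2021-06-02 22:24 ACQ

2021-06-02 22:24 ACQ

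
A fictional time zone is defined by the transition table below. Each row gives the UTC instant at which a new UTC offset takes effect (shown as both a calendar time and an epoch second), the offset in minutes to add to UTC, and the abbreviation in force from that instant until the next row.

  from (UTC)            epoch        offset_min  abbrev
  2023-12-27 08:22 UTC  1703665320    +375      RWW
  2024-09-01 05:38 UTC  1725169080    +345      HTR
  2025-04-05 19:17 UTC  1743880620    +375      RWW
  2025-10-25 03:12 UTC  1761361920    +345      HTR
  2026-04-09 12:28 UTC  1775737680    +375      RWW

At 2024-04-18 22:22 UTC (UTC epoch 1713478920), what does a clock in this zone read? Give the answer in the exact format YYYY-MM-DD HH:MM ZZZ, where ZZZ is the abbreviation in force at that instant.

2024-04-19 04:37 RWW

Query: 2024-04-18 22:22 UTC
Rule 1/5 (RWW, +06:15): 2023-12-27 08:22 UTC ≤ query < 2024-09-01 05:38 UTC
22·60 + 22 + 375 = 1717 min
1717 = 1·1440 + 277; 277 = 4·60 + 37 → 04:37, 2024-04-18 + 1 day = 2024-04-19
→ 2024-04-19 04:37 RWW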